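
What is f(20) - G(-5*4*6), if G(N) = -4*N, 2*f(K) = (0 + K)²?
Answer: -280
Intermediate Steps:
f(K) = K²/2 (f(K) = (0 + K)²/2 = K²/2)
f(20) - G(-5*4*6) = (½)*20² - (-4)*-5*4*6 = (½)*400 - (-4)*(-20*6) = 200 - (-4)*(-120) = 200 - 1*480 = 200 - 480 = -280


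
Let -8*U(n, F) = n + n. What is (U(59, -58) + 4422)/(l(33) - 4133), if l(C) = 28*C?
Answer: -17629/12836 ≈ -1.3734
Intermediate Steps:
U(n, F) = -n/4 (U(n, F) = -(n + n)/8 = -n/4)
(U(59, -58) + 4422)/(l(33) - 4133) = (-1/4*59 + 4422)/(28*33 - 4133) = (-59/4 + 4422)/(924 - 4133) = (17629/4)/(-3209) = (17629/4)*(-1/3209) = -17629/12836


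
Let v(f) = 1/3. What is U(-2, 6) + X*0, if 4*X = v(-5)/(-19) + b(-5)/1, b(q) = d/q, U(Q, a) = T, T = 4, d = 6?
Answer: 4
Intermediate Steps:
U(Q, a) = 4
b(q) = 6/q
v(f) = ⅓
X = -347/1140 (X = ((⅓)/(-19) + (6/(-5))/1)/4 = ((⅓)*(-1/19) + (6*(-⅕))*1)/4 = (-1/57 - 6/5*1)/4 = (-1/57 - 6/5)/4 = (¼)*(-347/285) = -347/1140 ≈ -0.30439)
U(-2, 6) + X*0 = 4 - 347/1140*0 = 4 + 0 = 4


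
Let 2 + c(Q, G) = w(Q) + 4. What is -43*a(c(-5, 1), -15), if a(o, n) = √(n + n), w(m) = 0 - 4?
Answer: -43*I*√30 ≈ -235.52*I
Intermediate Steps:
w(m) = -4
c(Q, G) = -2 (c(Q, G) = -2 + (-4 + 4) = -2 + 0 = -2)
a(o, n) = √2*√n (a(o, n) = √(2*n) = √2*√n)
-43*a(c(-5, 1), -15) = -43*√2*√(-15) = -43*√2*I*√15 = -43*I*√30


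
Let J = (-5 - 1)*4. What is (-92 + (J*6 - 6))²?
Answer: 58564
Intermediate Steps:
J = -24 (J = -6*4 = -24)
(-92 + (J*6 - 6))² = (-92 + (-24*6 - 6))² = (-92 + (-144 - 6))² = (-92 - 150)² = (-242)² = 58564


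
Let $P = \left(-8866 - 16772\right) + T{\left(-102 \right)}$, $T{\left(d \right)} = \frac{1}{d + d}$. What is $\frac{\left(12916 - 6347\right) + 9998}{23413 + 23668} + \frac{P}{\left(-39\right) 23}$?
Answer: $\frac{10837930243}{374576436} \approx 28.934$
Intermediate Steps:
$T{\left(d \right)} = \frac{1}{2 d}$
$P = - \frac{5230153}{204}$ ($P = \left(-8866 - 16772\right) + \frac{1}{2 \left(-102\right)} = -25638 + \frac{1}{2} \left(- \frac{1}{102}\right) = -25638 - \frac{1}{204} = - \frac{5230153}{204} \approx -25638.0$)
$\frac{\left(12916 - 6347\right) + 9998}{23413 + 23668} + \frac{P}{\left(-39\right) 23} = \frac{\left(12916 - 6347\right) + 9998}{23413 + 23668} - \frac{5230153}{204 \left(\left(-39\right) 23\right)} = \frac{6569 + 9998}{47081} - \frac{5230153}{204 \left(-897\right)} = 16567 \cdot \frac{1}{47081} - - \frac{5230153}{182988} = \frac{16567}{47081} + \frac{5230153}{182988} = \frac{10837930243}{374576436}$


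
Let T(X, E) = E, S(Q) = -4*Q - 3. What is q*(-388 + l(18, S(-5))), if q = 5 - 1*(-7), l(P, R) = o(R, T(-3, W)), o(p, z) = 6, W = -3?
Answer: -4584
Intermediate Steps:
S(Q) = -3 - 4*Q
l(P, R) = 6
q = 12 (q = 5 + 7 = 12)
q*(-388 + l(18, S(-5))) = 12*(-388 + 6) = 12*(-382) = -4584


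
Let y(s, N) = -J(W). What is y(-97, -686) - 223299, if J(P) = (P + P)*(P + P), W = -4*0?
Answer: -223299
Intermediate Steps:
W = 0
J(P) = 4*P**2 (J(P) = (2*P)*(2*P) = 4*P**2)
y(s, N) = 0 (y(s, N) = -4*0**2 = -4*0 = -1*0 = 0)
y(-97, -686) - 223299 = 0 - 223299 = -223299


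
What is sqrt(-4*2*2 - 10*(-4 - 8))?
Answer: 2*sqrt(26) ≈ 10.198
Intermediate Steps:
sqrt(-4*2*2 - 10*(-4 - 8)) = sqrt(-2*4*2 - 10*(-12)) = sqrt(-8*2 + 120) = sqrt(-16 + 120) = sqrt(104) = 2*sqrt(26)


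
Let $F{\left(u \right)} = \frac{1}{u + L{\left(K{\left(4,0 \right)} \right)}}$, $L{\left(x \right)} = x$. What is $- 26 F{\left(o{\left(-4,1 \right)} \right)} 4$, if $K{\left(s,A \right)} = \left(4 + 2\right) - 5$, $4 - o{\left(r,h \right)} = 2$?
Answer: $- \frac{104}{3} \approx -34.667$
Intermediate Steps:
$o{\left(r,h \right)} = 2$ ($o{\left(r,h \right)} = 4 - 2 = 2$)
$K{\left(s,A \right)} = 1$ ($K{\left(s,A \right)} = 6 - 5 = 1$)
$F{\left(u \right)} = \frac{1}{1 + u}$ ($F{\left(u \right)} = \frac{1}{u + 1} = \frac{1}{1 + u}$)
$- 26 F{\left(o{\left(-4,1 \right)} \right)} 4 = - \frac{26}{1 + 2} \cdot 4 = - \frac{26}{3} \cdot 4 = \left(-26\right) \frac{1}{3} \cdot 4 = \left(- \frac{26}{3}\right) 4 = - \frac{104}{3}$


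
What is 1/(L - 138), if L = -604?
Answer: -1/742 ≈ -0.0013477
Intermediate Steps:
1/(L - 138) = 1/(-604 - 138) = 1/(-742) = -1/742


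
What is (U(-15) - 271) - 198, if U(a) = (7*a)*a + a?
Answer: 1091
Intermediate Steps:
U(a) = a + 7*a² (U(a) = 7*a² + a = a + 7*a²)
(U(-15) - 271) - 198 = (-15*(1 + 7*(-15)) - 271) - 198 = (-15*(1 - 105) - 271) - 198 = (-15*(-104) - 271) - 198 = (1560 - 271) - 198 = 1289 - 198 = 1091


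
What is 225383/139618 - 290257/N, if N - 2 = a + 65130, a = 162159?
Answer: 10702425627/31733914838 ≈ 0.33726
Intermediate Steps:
N = 227291 (N = 2 + (162159 + 65130) = 2 + 227289 = 227291)
225383/139618 - 290257/N = 225383/139618 - 290257/227291 = 10702425627/31733914838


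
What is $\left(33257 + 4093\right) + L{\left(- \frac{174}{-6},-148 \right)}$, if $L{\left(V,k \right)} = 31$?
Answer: $37381$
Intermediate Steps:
$\left(33257 + 4093\right) + L{\left(- \frac{174}{-6},-148 \right)} = \left(33257 + 4093\right) + 31 = 37350 + 31 = 37381$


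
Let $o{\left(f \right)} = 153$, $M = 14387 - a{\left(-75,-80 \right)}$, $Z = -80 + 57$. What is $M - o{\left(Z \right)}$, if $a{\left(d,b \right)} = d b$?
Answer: $8234$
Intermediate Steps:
$a{\left(d,b \right)} = b d$
$Z = -23$
$M = 8387$ ($M = 14387 - \left(-80\right) \left(-75\right) = 14387 - 6000 = 8387$)
$M - o{\left(Z \right)} = 8387 - 153 = 8234$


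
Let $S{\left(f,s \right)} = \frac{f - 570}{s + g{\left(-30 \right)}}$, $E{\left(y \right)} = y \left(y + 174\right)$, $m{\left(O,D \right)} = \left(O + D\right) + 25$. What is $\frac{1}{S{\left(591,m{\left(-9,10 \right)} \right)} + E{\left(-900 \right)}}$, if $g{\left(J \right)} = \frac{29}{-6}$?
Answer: $\frac{127}{82981926} \approx 1.5305 \cdot 10^{-6}$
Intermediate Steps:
$m{\left(O,D \right)} = 25 + D + O$ ($m{\left(O,D \right)} = \left(D + O\right) + 25 = 25 + D + O$)
$g{\left(J \right)} = - \frac{29}{6}$ ($g{\left(J \right)} = 29 \left(- \frac{1}{6}\right) = - \frac{29}{6}$)
$E{\left(y \right)} = y \left(174 + y\right)$
$S{\left(f,s \right)} = \frac{-570 + f}{- \frac{29}{6} + s}$ ($S{\left(f,s \right)} = \frac{f - 570}{s - \frac{29}{6}} = \frac{-570 + f}{- \frac{29}{6} + s}$)
$\frac{1}{S{\left(591,m{\left(-9,10 \right)} \right)} + E{\left(-900 \right)}} = \frac{1}{\frac{6 \left(-570 + 591\right)}{-29 + 6 \left(25 + 10 - 9\right)} - 900 \left(174 - 900\right)} = \frac{1}{6 \frac{1}{-29 + 6 \cdot 26} \cdot 21 - -653400} = \frac{1}{6 \frac{1}{-29 + 156} \cdot 21 + 653400} = \frac{1}{6 \cdot \frac{1}{127} \cdot 21 + 653400} = \frac{1}{\frac{126}{127} + 653400} = \frac{1}{\frac{82981926}{127}} = \frac{127}{82981926}$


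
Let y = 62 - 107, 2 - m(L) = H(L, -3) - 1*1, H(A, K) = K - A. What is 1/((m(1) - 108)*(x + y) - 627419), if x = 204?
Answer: -1/643478 ≈ -1.5541e-6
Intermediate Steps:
m(L) = 6 + L (m(L) = 2 - ((-3 - L) - 1*1) = 2 - ((-3 - L) - 1) = 2 - (-4 - L) = 2 + (4 + L) = 6 + L)
y = -45
1/((m(1) - 108)*(x + y) - 627419) = 1/(((6 + 1) - 108)*(204 - 45) - 627419) = 1/((7 - 108)*159 - 627419) = 1/(-101*159 - 627419) = 1/(-16059 - 627419) = 1/(-643478) = -1/643478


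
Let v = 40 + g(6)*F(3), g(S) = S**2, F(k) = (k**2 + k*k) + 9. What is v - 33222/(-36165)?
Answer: 12210734/12055 ≈ 1012.9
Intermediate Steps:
F(k) = 9 + 2*k**2 (F(k) = (k**2 + k**2) + 9 = 2*k**2 + 9 = 9 + 2*k**2)
v = 1012 (v = 40 + 6**2*(9 + 2*3**2) = 40 + 36*(9 + 2*9) = 40 + 36*(9 + 18) = 40 + 36*27 = 40 + 972 = 1012)
v - 33222/(-36165) = 1012 - 33222/(-36165) = 1012 - 33222*(-1/36165) = 1012 + 11074/12055 = 12210734/12055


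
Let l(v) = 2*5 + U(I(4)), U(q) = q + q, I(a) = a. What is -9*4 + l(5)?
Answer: -18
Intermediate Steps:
U(q) = 2*q
l(v) = 18 (l(v) = 2*5 + 2*4 = 10 + 8 = 18)
-9*4 + l(5) = -9*4 + 18 = -36 + 18 = -18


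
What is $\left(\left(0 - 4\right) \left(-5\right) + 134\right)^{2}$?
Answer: $23716$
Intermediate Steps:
$\left(\left(0 - 4\right) \left(-5\right) + 134\right)^{2} = \left(\left(-4\right) \left(-5\right) + 134\right)^{2} = \left(20 + 134\right)^{2} = 154^{2} = 23716$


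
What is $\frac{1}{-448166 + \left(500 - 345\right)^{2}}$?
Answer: $- \frac{1}{424141} \approx -2.3577 \cdot 10^{-6}$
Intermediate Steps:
$\frac{1}{-448166 + \left(500 - 345\right)^{2}} = \frac{1}{-448166 + 155^{2}} = \frac{1}{-448166 + 24025} = \frac{1}{-424141} = - \frac{1}{424141}$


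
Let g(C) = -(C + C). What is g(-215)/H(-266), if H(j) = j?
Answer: -215/133 ≈ -1.6165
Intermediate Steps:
g(C) = -2*C
g(-215)/H(-266) = -2*(-215)/(-266) = 430*(-1/266) = -215/133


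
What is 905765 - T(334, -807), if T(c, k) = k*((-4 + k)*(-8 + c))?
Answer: -212453737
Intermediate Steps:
T(c, k) = k*(-8 + c)*(-4 + k) (T(c, k) = k*((-8 + c)*(-4 + k)) = k*(-8 + c)*(-4 + k))
905765 - T(334, -807) = 905765 - (-807)*(32 - 8*(-807) - 4*334 + 334*(-807)) = 905765 - (-807)*(32 + 6456 - 1336 - 269538) = 905765 - (-807)*(-264386) = 905765 - 1*213359502 = 905765 - 213359502 = -212453737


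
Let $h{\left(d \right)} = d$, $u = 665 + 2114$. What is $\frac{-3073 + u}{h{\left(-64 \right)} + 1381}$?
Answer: $- \frac{98}{439} \approx -0.22323$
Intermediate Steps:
$u = 2779$
$\frac{-3073 + u}{h{\left(-64 \right)} + 1381} = \frac{-3073 + 2779}{-64 + 1381} = - \frac{294}{1317} = \left(-294\right) \frac{1}{1317} = - \frac{98}{439}$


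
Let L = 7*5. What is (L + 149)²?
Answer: 33856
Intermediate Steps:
L = 35
(L + 149)² = (35 + 149)² = 184² = 33856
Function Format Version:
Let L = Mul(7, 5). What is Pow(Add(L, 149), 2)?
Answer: 33856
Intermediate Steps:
L = 35
Pow(Add(L, 149), 2) = Pow(Add(35, 149), 2) = Pow(184, 2) = 33856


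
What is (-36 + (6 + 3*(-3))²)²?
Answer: 729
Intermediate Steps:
(-36 + (6 + 3*(-3))²)² = (-36 + (6 - 9)²)² = (-36 + (-3)²)² = (-36 + 9)² = (-27)² = 729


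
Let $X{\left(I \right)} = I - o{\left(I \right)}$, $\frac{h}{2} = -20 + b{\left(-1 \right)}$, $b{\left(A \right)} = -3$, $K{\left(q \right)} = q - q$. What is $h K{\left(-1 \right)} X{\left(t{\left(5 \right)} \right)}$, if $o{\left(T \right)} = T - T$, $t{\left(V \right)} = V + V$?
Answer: $0$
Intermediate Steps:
$t{\left(V \right)} = 2 V$
$K{\left(q \right)} = 0$
$o{\left(T \right)} = 0$
$h = -46$ ($h = 2 \left(-20 - 3\right) = 2 \left(-23\right) = -46$)
$X{\left(I \right)} = I$ ($X{\left(I \right)} = I - 0 = I + 0 = I$)
$h K{\left(-1 \right)} X{\left(t{\left(5 \right)} \right)} = \left(-46\right) 0 \cdot 2 \cdot 5 = 0 \cdot 10 = 0$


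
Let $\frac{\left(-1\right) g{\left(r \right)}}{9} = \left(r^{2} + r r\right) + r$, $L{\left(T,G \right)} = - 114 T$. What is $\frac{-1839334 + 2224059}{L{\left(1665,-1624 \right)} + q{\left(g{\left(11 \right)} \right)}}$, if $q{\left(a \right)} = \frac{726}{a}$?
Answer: $- \frac{26546025}{13096912} \approx -2.0269$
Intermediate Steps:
$g{\left(r \right)} = - 18 r^{2} - 9 r$ ($g{\left(r \right)} = - 9 \left(\left(r^{2} + r r\right) + r\right) = - 9 \left(\left(r^{2} + r^{2}\right) + r\right) = - 9 \left(2 r^{2} + r\right) = - 9 \left(r + 2 r^{2}\right) = - 18 r^{2} - 9 r$)
$\frac{-1839334 + 2224059}{L{\left(1665,-1624 \right)} + q{\left(g{\left(11 \right)} \right)}} = \frac{-1839334 + 2224059}{\left(-114\right) 1665 + \frac{726}{\left(-9\right) 11 \left(1 + 2 \cdot 11\right)}} = \frac{384725}{-189810 + \frac{726}{\left(-9\right) 11 \left(1 + 22\right)}} = \frac{384725}{-189810 + \frac{726}{\left(-9\right) 11 \cdot 23}} = \frac{384725}{-189810 + \frac{726}{-2277}} = \frac{384725}{-189810 + 726 \left(- \frac{1}{2277}\right)} = \frac{384725}{-189810 - \frac{22}{69}} = \frac{384725}{- \frac{13096912}{69}} = 384725 \left(- \frac{69}{13096912}\right) = - \frac{26546025}{13096912}$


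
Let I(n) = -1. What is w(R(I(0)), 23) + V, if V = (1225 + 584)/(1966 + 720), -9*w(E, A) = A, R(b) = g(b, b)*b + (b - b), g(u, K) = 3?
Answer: -45497/24174 ≈ -1.8821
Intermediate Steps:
R(b) = 3*b (R(b) = 3*b + (b - b) = 3*b + 0 = 3*b)
w(E, A) = -A/9
V = 1809/2686 ≈ 0.67349
w(R(I(0)), 23) + V = -⅑*23 + 1809/2686 = -23/9 + 1809/2686 = -45497/24174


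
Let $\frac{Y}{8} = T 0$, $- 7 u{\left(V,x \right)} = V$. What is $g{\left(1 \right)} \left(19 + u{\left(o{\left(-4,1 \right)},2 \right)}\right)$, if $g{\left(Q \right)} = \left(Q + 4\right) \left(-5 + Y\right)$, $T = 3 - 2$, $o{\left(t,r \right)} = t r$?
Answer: $- \frac{3425}{7} \approx -489.29$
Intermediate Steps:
$o{\left(t,r \right)} = r t$
$u{\left(V,x \right)} = - \frac{V}{7}$
$T = 1$
$Y = 0$ ($Y = 8 \cdot 1 \cdot 0 = 8 \cdot 0 = 0$)
$g{\left(Q \right)} = -20 - 5 Q$ ($g{\left(Q \right)} = \left(Q + 4\right) \left(-5 + 0\right) = \left(4 + Q\right) \left(-5\right) = -20 - 5 Q$)
$g{\left(1 \right)} \left(19 + u{\left(o{\left(-4,1 \right)},2 \right)}\right) = \left(-20 - 5\right) \left(19 - \frac{1 \left(-4\right)}{7}\right) = \left(-20 - 5\right) \left(19 - - \frac{4}{7}\right) = - 25 \left(19 + \frac{4}{7}\right) = \left(-25\right) \frac{137}{7} = - \frac{3425}{7}$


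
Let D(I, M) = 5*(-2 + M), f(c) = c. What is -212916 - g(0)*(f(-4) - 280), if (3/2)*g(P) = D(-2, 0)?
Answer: -644428/3 ≈ -2.1481e+5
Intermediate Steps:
D(I, M) = -10 + 5*M
g(P) = -20/3 (g(P) = 2*(-10 + 5*0)/3 = 2*(-10 + 0)/3 = (2/3)*(-10) = -20/3)
-212916 - g(0)*(f(-4) - 280) = -212916 - (-20)*(-4 - 280)/3 = -212916 - (-20)*(-284)/3 = -212916 - 1*5680/3 = -212916 - 5680/3 = -644428/3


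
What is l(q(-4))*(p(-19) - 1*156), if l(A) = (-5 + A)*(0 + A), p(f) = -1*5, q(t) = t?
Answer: -5796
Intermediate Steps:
p(f) = -5
l(A) = A*(-5 + A) (l(A) = (-5 + A)*A = A*(-5 + A))
l(q(-4))*(p(-19) - 1*156) = (-4*(-5 - 4))*(-5 - 1*156) = (-4*(-9))*(-5 - 156) = 36*(-161) = -5796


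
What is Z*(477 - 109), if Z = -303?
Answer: -111504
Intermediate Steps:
Z*(477 - 109) = -303*(477 - 109) = -303*368 = -111504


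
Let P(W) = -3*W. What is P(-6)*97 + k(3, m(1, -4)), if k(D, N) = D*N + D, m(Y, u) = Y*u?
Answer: 1737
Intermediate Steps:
k(D, N) = D + D*N
P(-6)*97 + k(3, m(1, -4)) = -3*(-6)*97 + 3*(1 + 1*(-4)) = 18*97 + 3*(1 - 4) = 1746 + 3*(-3) = 1746 - 9 = 1737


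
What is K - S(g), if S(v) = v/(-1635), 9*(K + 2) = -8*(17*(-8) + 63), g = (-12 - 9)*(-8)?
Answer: 308974/4905 ≈ 62.992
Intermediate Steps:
g = 168 (g = -21*(-8) = 168)
K = 566/9 (K = -2 + (-8*(17*(-8) + 63))/9 = -2 + (-8*(-136 + 63))/9 = -2 + (-8*(-73))/9 = -2 + (⅑)*584 = -2 + 584/9 = 566/9 ≈ 62.889)
S(v) = -v/1635 (S(v) = v*(-1/1635) = -v/1635)
K - S(g) = 566/9 - (-1)*168/1635 = 566/9 - 1*(-56/545) = 566/9 + 56/545 = 308974/4905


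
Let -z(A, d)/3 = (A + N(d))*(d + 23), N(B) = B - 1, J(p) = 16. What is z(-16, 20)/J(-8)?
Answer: -387/16 ≈ -24.188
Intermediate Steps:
N(B) = -1 + B
z(A, d) = -3*(23 + d)*(-1 + A + d) (z(A, d) = -3*(A + (-1 + d))*(d + 23) = -3*(-1 + A + d)*(23 + d) = -3*(23 + d)*(-1 + A + d))
z(-16, 20)/J(-8) = (69 - 69*(-16) - 66*20 - 3*20**2 - 3*(-16)*20)/16 = (69 + 1104 - 1320 - 3*400 + 960)*(1/16) = (69 + 1104 - 1320 - 1200 + 960)*(1/16) = -387*1/16 = -387/16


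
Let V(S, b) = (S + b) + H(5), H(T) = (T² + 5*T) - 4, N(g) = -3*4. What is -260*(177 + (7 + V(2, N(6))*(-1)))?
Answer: -38480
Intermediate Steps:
N(g) = -12
H(T) = -4 + T² + 5*T
V(S, b) = 46 + S + b (V(S, b) = (S + b) + (-4 + 5² + 5*5) = (S + b) + (-4 + 25 + 25) = (S + b) + 46 = 46 + S + b)
-260*(177 + (7 + V(2, N(6))*(-1))) = -260*(177 + (7 + (46 + 2 - 12)*(-1))) = -260*(177 + (7 + 36*(-1))) = -260*(177 + (7 - 36)) = -260*(177 - 29) = -260*148 = -38480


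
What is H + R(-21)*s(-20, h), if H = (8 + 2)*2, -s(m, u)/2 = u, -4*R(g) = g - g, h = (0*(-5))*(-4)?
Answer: 20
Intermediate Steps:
h = 0 (h = 0*(-4) = 0)
R(g) = 0 (R(g) = -(g - g)/4 = -¼*0 = 0)
s(m, u) = -2*u
H = 20 (H = 10*2 = 20)
H + R(-21)*s(-20, h) = 20 + 0*(-2*0) = 20 + 0*0 = 20 + 0 = 20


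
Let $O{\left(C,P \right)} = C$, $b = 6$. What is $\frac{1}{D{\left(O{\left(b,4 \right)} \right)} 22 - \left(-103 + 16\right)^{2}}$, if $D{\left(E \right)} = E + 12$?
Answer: $- \frac{1}{7173} \approx -0.00013941$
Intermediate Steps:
$D{\left(E \right)} = 12 + E$
$\frac{1}{D{\left(O{\left(b,4 \right)} \right)} 22 - \left(-103 + 16\right)^{2}} = \frac{1}{\left(12 + 6\right) 22 - \left(-103 + 16\right)^{2}} = \frac{1}{18 \cdot 22 - \left(-87\right)^{2}} = \frac{1}{396 - 7569} = \frac{1}{-7173} = - \frac{1}{7173}$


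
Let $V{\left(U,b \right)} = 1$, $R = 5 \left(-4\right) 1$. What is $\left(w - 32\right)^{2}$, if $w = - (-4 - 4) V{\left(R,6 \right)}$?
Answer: $576$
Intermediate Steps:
$R = -20$ ($R = \left(-20\right) 1 = -20$)
$w = 8$ ($w = - (-4 - 4) 1 = \left(-1\right) \left(-8\right) 1 = 8 \cdot 1 = 8$)
$\left(w - 32\right)^{2} = \left(8 - 32\right)^{2} = \left(-24\right)^{2} = 576$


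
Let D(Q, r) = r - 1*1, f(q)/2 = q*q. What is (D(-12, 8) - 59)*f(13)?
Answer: -17576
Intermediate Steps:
f(q) = 2*q² (f(q) = 2*(q*q) = 2*q²)
D(Q, r) = -1 + r (D(Q, r) = r - 1 = -1 + r)
(D(-12, 8) - 59)*f(13) = ((-1 + 8) - 59)*(2*13²) = (7 - 59)*(2*169) = -52*338 = -17576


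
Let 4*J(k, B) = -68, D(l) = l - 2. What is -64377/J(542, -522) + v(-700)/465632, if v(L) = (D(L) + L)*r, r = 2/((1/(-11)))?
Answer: 7494128903/1978936 ≈ 3786.9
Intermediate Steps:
r = -22 (r = 2/((1*(-1/11))) = 2/(-1/11) = 2*(-11) = -22)
D(l) = -2 + l
J(k, B) = -17 (J(k, B) = (¼)*(-68) = -17)
v(L) = 44 - 44*L (v(L) = ((-2 + L) + L)*(-22) = (-2 + 2*L)*(-22) = 44 - 44*L)
-64377/J(542, -522) + v(-700)/465632 = -64377/(-17) + (44 - 44*(-700))/465632 = -64377*(-1/17) + (44 + 30800)*(1/465632) = 64377/17 + 30844*(1/465632) = 64377/17 + 7711/116408 = 7494128903/1978936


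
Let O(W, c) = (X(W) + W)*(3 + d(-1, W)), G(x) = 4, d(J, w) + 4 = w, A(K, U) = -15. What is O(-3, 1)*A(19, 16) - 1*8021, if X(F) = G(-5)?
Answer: -7961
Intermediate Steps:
d(J, w) = -4 + w
X(F) = 4
O(W, c) = (-1 + W)*(4 + W) (O(W, c) = (4 + W)*(3 + (-4 + W)) = (4 + W)*(-1 + W) = (-1 + W)*(4 + W))
O(-3, 1)*A(19, 16) - 1*8021 = (-4 + (-3)² + 3*(-3))*(-15) - 1*8021 = (-4 + 9 - 9)*(-15) - 8021 = -4*(-15) - 8021 = 60 - 8021 = -7961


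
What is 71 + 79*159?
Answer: 12632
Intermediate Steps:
71 + 79*159 = 71 + 12561 = 12632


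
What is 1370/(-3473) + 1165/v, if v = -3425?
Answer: -1747659/2379005 ≈ -0.73462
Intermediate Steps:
1370/(-3473) + 1165/v = 1370/(-3473) + 1165/(-3425) = 1370*(-1/3473) + 1165*(-1/3425) = -1370/3473 - 233/685 = -1747659/2379005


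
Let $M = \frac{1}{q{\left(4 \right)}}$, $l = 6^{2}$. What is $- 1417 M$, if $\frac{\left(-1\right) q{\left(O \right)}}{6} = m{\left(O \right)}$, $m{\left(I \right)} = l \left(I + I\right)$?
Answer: $\frac{1417}{1728} \approx 0.82002$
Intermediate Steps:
$l = 36$
$m{\left(I \right)} = 72 I$ ($m{\left(I \right)} = 36 \left(I + I\right) = 36 \cdot 2 I = 72 I$)
$q{\left(O \right)} = - 432 O$ ($q{\left(O \right)} = - 6 \cdot 72 O = - 432 O$)
$M = - \frac{1}{1728}$ ($M = \frac{1}{\left(-432\right) 4} = \frac{1}{-1728} = - \frac{1}{1728} \approx -0.0005787$)
$- 1417 M = \left(-1417\right) \left(- \frac{1}{1728}\right) = \frac{1417}{1728}$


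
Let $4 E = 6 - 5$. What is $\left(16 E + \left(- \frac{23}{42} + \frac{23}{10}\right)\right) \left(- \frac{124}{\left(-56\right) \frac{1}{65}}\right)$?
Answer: $\frac{121706}{147} \approx 827.93$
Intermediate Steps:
$E = \frac{1}{4}$ ($E = \frac{6 - 5}{4} = \frac{1}{4} \cdot 1 = \frac{1}{4} \approx 0.25$)
$\left(16 E + \left(- \frac{23}{42} + \frac{23}{10}\right)\right) \left(- \frac{124}{\left(-56\right) \frac{1}{65}}\right) = \left(16 \cdot \frac{1}{4} + \left(- \frac{23}{42} + \frac{23}{10}\right)\right) \left(- \frac{124}{\left(-56\right) \frac{1}{65}}\right) = \left(4 + \left(\left(-23\right) \frac{1}{42} + 23 \cdot \frac{1}{10}\right)\right) \left(- \frac{124}{\left(-56\right) \frac{1}{65}}\right) = \left(4 + \left(- \frac{23}{42} + \frac{23}{10}\right)\right) \left(- \frac{124}{- \frac{56}{65}}\right) = \left(4 + \frac{184}{105}\right) \left(\left(-124\right) \left(- \frac{65}{56}\right)\right) = \frac{604}{105} \cdot \frac{2015}{14} = \frac{121706}{147}$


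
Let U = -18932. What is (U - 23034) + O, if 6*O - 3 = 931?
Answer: -125431/3 ≈ -41810.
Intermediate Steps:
O = 467/3 (O = ½ + (⅙)*931 = ½ + 931/6 = 467/3 ≈ 155.67)
(U - 23034) + O = (-18932 - 23034) + 467/3 = -41966 + 467/3 = -125431/3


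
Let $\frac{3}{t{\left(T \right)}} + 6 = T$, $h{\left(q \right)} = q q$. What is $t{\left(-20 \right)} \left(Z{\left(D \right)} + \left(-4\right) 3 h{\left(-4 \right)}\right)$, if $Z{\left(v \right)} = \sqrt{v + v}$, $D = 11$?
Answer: $\frac{288}{13} - \frac{3 \sqrt{22}}{26} \approx 21.613$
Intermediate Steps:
$h{\left(q \right)} = q^{2}$
$t{\left(T \right)} = \frac{3}{-6 + T}$
$Z{\left(v \right)} = \sqrt{2} \sqrt{v}$ ($Z{\left(v \right)} = \sqrt{2 v} = \sqrt{2} \sqrt{v}$)
$t{\left(-20 \right)} \left(Z{\left(D \right)} + \left(-4\right) 3 h{\left(-4 \right)}\right) = \frac{3}{-6 - 20} \left(\sqrt{2} \sqrt{11} + \left(-4\right) 3 \left(-4\right)^{2}\right) = \frac{3}{-26} \left(\sqrt{22} - 192\right) = 3 \left(- \frac{1}{26}\right) \left(\sqrt{22} - 192\right) = - \frac{3 \left(-192 + \sqrt{22}\right)}{26} = \frac{288}{13} - \frac{3 \sqrt{22}}{26}$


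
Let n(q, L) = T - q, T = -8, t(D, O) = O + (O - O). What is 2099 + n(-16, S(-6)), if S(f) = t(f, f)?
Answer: 2107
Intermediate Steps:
t(D, O) = O (t(D, O) = O + 0 = O)
S(f) = f
n(q, L) = -8 - q
2099 + n(-16, S(-6)) = 2099 + (-8 - 1*(-16)) = 2099 + (-8 + 16) = 2099 + 8 = 2107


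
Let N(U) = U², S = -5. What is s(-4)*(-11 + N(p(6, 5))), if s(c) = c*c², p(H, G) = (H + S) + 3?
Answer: -320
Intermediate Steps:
p(H, G) = -2 + H (p(H, G) = (H - 5) + 3 = (-5 + H) + 3 = -2 + H)
s(c) = c³
s(-4)*(-11 + N(p(6, 5))) = (-4)³*(-11 + (-2 + 6)²) = -64*(-11 + 4²) = -64*(-11 + 16) = -64*5 = -320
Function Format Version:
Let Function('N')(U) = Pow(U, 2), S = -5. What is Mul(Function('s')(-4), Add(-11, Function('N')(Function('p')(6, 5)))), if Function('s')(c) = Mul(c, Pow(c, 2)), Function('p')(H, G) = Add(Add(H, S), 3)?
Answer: -320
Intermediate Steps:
Function('p')(H, G) = Add(-2, H) (Function('p')(H, G) = Add(Add(H, -5), 3) = Add(Add(-5, H), 3) = Add(-2, H))
Function('s')(c) = Pow(c, 3)
Mul(Function('s')(-4), Add(-11, Function('N')(Function('p')(6, 5)))) = Mul(Pow(-4, 3), Add(-11, Pow(Add(-2, 6), 2))) = Mul(-64, Add(-11, Pow(4, 2))) = Mul(-64, Add(-11, 16)) = Mul(-64, 5) = -320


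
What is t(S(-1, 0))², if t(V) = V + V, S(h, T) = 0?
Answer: 0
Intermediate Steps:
t(V) = 2*V
t(S(-1, 0))² = (2*0)² = 0² = 0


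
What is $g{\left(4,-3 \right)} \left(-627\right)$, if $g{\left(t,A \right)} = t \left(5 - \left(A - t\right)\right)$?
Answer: $-30096$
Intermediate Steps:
$g{\left(t,A \right)} = t \left(5 + t - A\right)$
$g{\left(4,-3 \right)} \left(-627\right) = 4 \left(5 + 4 - -3\right) \left(-627\right) = 4 \left(5 + 4 + 3\right) \left(-627\right) = 4 \cdot 12 \left(-627\right) = 48 \left(-627\right) = -30096$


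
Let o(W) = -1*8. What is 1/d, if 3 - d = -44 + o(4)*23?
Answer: 1/231 ≈ 0.0043290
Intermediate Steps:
o(W) = -8
d = 231 (d = 3 - (-44 - 8*23) = 3 - (-44 - 184) = 3 - 1*(-228) = 3 + 228 = 231)
1/d = 1/231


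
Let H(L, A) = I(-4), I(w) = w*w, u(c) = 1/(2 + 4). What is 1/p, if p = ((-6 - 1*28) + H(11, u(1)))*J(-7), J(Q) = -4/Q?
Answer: -7/72 ≈ -0.097222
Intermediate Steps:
u(c) = ⅙ (u(c) = 1/6 = ⅙)
I(w) = w²
H(L, A) = 16 (H(L, A) = (-4)² = 16)
p = -72/7 (p = ((-6 - 1*28) + 16)*(-4/(-7)) = ((-6 - 28) + 16)*(-4*(-⅐)) = (-34 + 16)*(4/7) = -18*4/7 = -72/7 ≈ -10.286)
1/p = 1/(-72/7) = -7/72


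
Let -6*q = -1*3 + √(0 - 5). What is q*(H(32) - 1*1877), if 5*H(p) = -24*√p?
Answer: -(3 - I*√5)*(9385 + 96*√2)/30 ≈ -952.08 + 709.64*I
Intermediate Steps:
H(p) = -24*√p/5 (H(p) = (-24*√p)/5 = -24*√p/5)
q = ½ - I*√5/6 (q = -(-1*3 + √(0 - 5))/6 = -(-3 + √(-5))/6 = -(-3 + I*√5)/6 = ½ - I*√5/6 ≈ 0.5 - 0.37268*I)
q*(H(32) - 1*1877) = (½ - I*√5/6)*(-96*√2/5 - 1*1877) = (½ - I*√5/6)*(-96*√2/5 - 1877) = (½ - I*√5/6)*(-1877 - 96*√2/5)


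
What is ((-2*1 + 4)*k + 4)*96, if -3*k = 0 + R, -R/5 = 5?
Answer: 1984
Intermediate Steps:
R = -25 (R = -5*5 = -25)
k = 25/3 (k = -(0 - 25)/3 = -⅓*(-25) = 25/3 ≈ 8.3333)
((-2*1 + 4)*k + 4)*96 = ((-2*1 + 4)*(25/3) + 4)*96 = ((-2 + 4)*(25/3) + 4)*96 = (2*(25/3) + 4)*96 = (50/3 + 4)*96 = (62/3)*96 = 1984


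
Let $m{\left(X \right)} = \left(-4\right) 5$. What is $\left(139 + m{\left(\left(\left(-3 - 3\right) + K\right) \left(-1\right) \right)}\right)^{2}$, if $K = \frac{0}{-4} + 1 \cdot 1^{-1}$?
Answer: $14161$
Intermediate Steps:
$K = 1$ ($K = 0 \left(- \frac{1}{4}\right) + 1 \cdot 1 = 0 + 1 = 1$)
$m{\left(X \right)} = -20$
$\left(139 + m{\left(\left(\left(-3 - 3\right) + K\right) \left(-1\right) \right)}\right)^{2} = \left(139 - 20\right)^{2} = 119^{2} = 14161$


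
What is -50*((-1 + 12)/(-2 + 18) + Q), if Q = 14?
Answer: -5875/8 ≈ -734.38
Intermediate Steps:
-50*((-1 + 12)/(-2 + 18) + Q) = -50*((-1 + 12)/(-2 + 18) + 14) = -50*(11/16 + 14) = -50*235/16 = -5875/8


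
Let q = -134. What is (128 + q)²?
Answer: 36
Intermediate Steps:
(128 + q)² = (128 - 134)² = (-6)² = 36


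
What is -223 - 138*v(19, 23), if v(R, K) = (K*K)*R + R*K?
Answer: -1447567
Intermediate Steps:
v(R, K) = K*R + R*K**2 (v(R, K) = K**2*R + K*R = R*K**2 + K*R = K*R + R*K**2)
-223 - 138*v(19, 23) = -223 - 3174*19*(1 + 23) = -223 - 3174*19*24 = -223 - 138*10488 = -223 - 1447344 = -1447567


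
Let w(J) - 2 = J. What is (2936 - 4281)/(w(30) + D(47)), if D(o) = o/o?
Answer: -1345/33 ≈ -40.758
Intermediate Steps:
D(o) = 1
w(J) = 2 + J
(2936 - 4281)/(w(30) + D(47)) = (2936 - 4281)/((2 + 30) + 1) = -1345/(32 + 1) = -1345/33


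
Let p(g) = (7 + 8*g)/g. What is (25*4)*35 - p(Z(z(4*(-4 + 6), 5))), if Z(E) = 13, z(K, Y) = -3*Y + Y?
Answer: 45389/13 ≈ 3491.5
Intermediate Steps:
z(K, Y) = -2*Y
p(g) = (7 + 8*g)/g
(25*4)*35 - p(Z(z(4*(-4 + 6), 5))) = (25*4)*35 - (8 + 7/13) = 100*35 - (8 + 7*(1/13)) = 3500 - (8 + 7/13) = 3500 - 1*111/13 = 3500 - 111/13 = 45389/13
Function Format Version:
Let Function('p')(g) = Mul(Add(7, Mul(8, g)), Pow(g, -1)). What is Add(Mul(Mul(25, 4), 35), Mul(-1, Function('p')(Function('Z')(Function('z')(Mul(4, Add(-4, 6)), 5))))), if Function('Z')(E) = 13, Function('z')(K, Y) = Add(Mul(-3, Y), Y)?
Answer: Rational(45389, 13) ≈ 3491.5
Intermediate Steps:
Function('z')(K, Y) = Mul(-2, Y)
Function('p')(g) = Mul(Pow(g, -1), Add(7, Mul(8, g)))
Add(Mul(Mul(25, 4), 35), Mul(-1, Function('p')(Function('Z')(Function('z')(Mul(4, Add(-4, 6)), 5))))) = Add(Mul(Mul(25, 4), 35), Mul(-1, Add(8, Mul(7, Pow(13, -1))))) = Add(Mul(100, 35), Mul(-1, Add(8, Mul(7, Rational(1, 13))))) = Add(3500, Mul(-1, Add(8, Rational(7, 13)))) = Add(3500, Mul(-1, Rational(111, 13))) = Add(3500, Rational(-111, 13)) = Rational(45389, 13)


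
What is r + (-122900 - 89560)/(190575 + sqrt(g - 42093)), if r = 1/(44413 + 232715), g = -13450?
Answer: -1402594463983729/1258122535745688 + 53115*I*sqrt(55543)/9079721542 ≈ -1.1148 + 0.0013787*I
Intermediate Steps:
r = 1/277128 ≈ 3.6084e-6
r + (-122900 - 89560)/(190575 + sqrt(g - 42093)) = 1/277128 + (-122900 - 89560)/(190575 + sqrt(-13450 - 42093)) = 1/277128 - 212460/(190575 + sqrt(-55543)) = 1/277128 - 212460/(190575 + I*sqrt(55543))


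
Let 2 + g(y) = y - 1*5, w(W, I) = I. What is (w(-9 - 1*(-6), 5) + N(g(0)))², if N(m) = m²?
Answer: 2916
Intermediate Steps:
g(y) = -7 + y (g(y) = -2 + (y - 1*5) = -2 + (y - 5) = -2 + (-5 + y) = -7 + y)
(w(-9 - 1*(-6), 5) + N(g(0)))² = (5 + (-7 + 0)²)² = (5 + (-7)²)² = (5 + 49)² = 54² = 2916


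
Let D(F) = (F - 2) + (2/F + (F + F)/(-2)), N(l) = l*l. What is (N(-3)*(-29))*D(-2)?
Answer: 783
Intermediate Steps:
N(l) = l²
D(F) = -2 + 2/F (D(F) = (-2 + F) + (2/F + (2*F)*(-½)) = (-2 + F) + (2/F - F) = (-2 + F) + (-F + 2/F) = -2 + 2/F)
(N(-3)*(-29))*D(-2) = ((-3)²*(-29))*(-2 + 2/(-2)) = (9*(-29))*(-2 + 2*(-½)) = -261*(-2 - 1) = -261*(-3) = 783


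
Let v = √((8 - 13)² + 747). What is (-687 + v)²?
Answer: 472741 - 2748*√193 ≈ 4.3456e+5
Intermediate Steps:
v = 2*√193 (v = √((-5)² + 747) = √(25 + 747) = √772 = 2*√193 ≈ 27.785)
(-687 + v)² = (-687 + 2*√193)²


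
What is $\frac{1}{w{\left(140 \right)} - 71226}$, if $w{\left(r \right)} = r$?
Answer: $- \frac{1}{71086} \approx -1.4067 \cdot 10^{-5}$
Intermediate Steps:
$\frac{1}{w{\left(140 \right)} - 71226} = \frac{1}{140 - 71226} = \frac{1}{-71086} = - \frac{1}{71086}$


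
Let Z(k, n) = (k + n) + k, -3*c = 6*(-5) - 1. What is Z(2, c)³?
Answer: 79507/27 ≈ 2944.7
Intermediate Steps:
c = 31/3 (c = -(6*(-5) - 1)/3 = -(-30 - 1)/3 = -⅓*(-31) = 31/3 ≈ 10.333)
Z(k, n) = n + 2*k
Z(2, c)³ = (31/3 + 2*2)³ = (31/3 + 4)³ = (43/3)³ = 79507/27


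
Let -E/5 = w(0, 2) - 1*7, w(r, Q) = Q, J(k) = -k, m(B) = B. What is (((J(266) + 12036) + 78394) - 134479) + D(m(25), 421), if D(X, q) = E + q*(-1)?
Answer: -44711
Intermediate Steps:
E = 25 (E = -5*(2 - 1*7) = -5*(2 - 7) = -5*(-5) = 25)
D(X, q) = 25 - q (D(X, q) = 25 + q*(-1) = 25 - q)
(((J(266) + 12036) + 78394) - 134479) + D(m(25), 421) = (((-1*266 + 12036) + 78394) - 134479) + (25 - 1*421) = (((-266 + 12036) + 78394) - 134479) + (25 - 421) = ((11770 + 78394) - 134479) - 396 = (90164 - 134479) - 396 = -44315 - 396 = -44711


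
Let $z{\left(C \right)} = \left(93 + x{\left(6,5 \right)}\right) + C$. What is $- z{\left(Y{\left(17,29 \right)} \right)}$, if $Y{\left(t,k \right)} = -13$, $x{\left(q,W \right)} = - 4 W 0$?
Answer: $-80$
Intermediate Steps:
$x{\left(q,W \right)} = 0$
$z{\left(C \right)} = 93 + C$ ($z{\left(C \right)} = \left(93 + 0\right) + C = 93 + C$)
$- z{\left(Y{\left(17,29 \right)} \right)} = - (93 - 13) = \left(-1\right) 80 = -80$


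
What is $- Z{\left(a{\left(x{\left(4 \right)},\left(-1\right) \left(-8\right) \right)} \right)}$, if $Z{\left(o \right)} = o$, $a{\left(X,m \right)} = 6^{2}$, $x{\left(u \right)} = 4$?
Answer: $-36$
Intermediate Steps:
$a{\left(X,m \right)} = 36$
$- Z{\left(a{\left(x{\left(4 \right)},\left(-1\right) \left(-8\right) \right)} \right)} = \left(-1\right) 36 = -36$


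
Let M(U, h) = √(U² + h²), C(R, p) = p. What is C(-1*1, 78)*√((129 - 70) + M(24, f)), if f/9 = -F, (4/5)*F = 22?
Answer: 39*√(236 + 6*√27481) ≈ 1368.1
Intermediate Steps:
F = 55/2 (F = (5/4)*22 = 55/2 ≈ 27.500)
f = -495/2 (f = 9*(-1*55/2) = 9*(-55/2) = -495/2 ≈ -247.50)
C(-1*1, 78)*√((129 - 70) + M(24, f)) = 78*√((129 - 70) + √(24² + (-495/2)²)) = 78*√(59 + √(576 + 245025/4)) = 78*√(59 + √(247329/4)) = 78*√(59 + 3*√27481/2)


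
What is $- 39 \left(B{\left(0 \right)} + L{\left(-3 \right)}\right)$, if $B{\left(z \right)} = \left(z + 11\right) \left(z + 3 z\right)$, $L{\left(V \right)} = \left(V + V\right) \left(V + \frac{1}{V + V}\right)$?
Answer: $-741$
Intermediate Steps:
$L{\left(V \right)} = 2 V \left(V + \frac{1}{2 V}\right)$
$B{\left(z \right)} = 4 z \left(11 + z\right)$ ($B{\left(z \right)} = \left(11 + z\right) 4 z = 4 z \left(11 + z\right)$)
$- 39 \left(B{\left(0 \right)} + L{\left(-3 \right)}\right) = - 39 \left(4 \cdot 0 \left(11 + 0\right) + \left(1 + 2 \left(-3\right)^{2}\right)\right) = - 39 \left(4 \cdot 0 \cdot 11 + \left(1 + 2 \cdot 9\right)\right) = - 39 \left(0 + \left(1 + 18\right)\right) = - 39 \left(0 + 19\right) = \left(-39\right) 19 = -741$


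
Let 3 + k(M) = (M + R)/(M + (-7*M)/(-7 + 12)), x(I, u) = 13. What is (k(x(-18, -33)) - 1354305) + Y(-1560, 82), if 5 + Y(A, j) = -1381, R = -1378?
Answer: -2710863/2 ≈ -1.3554e+6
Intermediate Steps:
Y(A, j) = -1386 (Y(A, j) = -5 - 1381 = -1386)
k(M) = -3 - 5*(-1378 + M)/(2*M) (k(M) = -3 + (M - 1378)/(M + (-7*M)/(-7 + 12)) = -3 + (-1378 + M)/(M - 7*M/5) = -3 + (-1378 + M)/((-2*M/5)) = -3 + (-1378 + M)*(-5/(2*M)) = -3 - 5*(-1378 + M)/(2*M))
(k(x(-18, -33)) - 1354305) + Y(-1560, 82) = ((-11/2 + 3445/13) - 1354305) - 1386 = ((-11/2 + 3445*(1/13)) - 1354305) - 1386 = ((-11/2 + 265) - 1354305) - 1386 = (519/2 - 1354305) - 1386 = -2708091/2 - 1386 = -2710863/2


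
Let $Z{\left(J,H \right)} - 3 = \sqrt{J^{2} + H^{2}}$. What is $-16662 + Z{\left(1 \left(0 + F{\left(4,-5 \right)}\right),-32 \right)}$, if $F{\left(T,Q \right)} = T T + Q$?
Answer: $-16659 + \sqrt{1145} \approx -16625.0$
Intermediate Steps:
$F{\left(T,Q \right)} = Q + T^{2}$ ($F{\left(T,Q \right)} = T^{2} + Q = Q + T^{2}$)
$Z{\left(J,H \right)} = 3 + \sqrt{H^{2} + J^{2}}$ ($Z{\left(J,H \right)} = 3 + \sqrt{J^{2} + H^{2}} = 3 + \sqrt{H^{2} + J^{2}}$)
$-16662 + Z{\left(1 \left(0 + F{\left(4,-5 \right)}\right),-32 \right)} = -16662 + \left(3 + \sqrt{\left(-32\right)^{2} + \left(1 \left(0 - \left(5 - 4^{2}\right)\right)\right)^{2}}\right) = -16662 + \left(3 + \sqrt{1024 + \left(1 \left(0 + \left(-5 + 16\right)\right)\right)^{2}}\right) = -16662 + \left(3 + \sqrt{1024 + \left(1 \left(0 + 11\right)\right)^{2}}\right) = -16662 + \left(3 + \sqrt{1024 + \left(1 \cdot 11\right)^{2}}\right) = -16662 + \left(3 + \sqrt{1024 + 11^{2}}\right) = -16662 + \left(3 + \sqrt{1024 + 121}\right) = -16662 + \left(3 + \sqrt{1145}\right) = -16659 + \sqrt{1145}$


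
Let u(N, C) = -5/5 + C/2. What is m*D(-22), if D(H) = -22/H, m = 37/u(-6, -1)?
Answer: -74/3 ≈ -24.667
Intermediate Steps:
u(N, C) = -1 + C/2 (u(N, C) = -5*⅕ + C*(½) = -1 + C/2)
m = -74/3 (m = 37/(-1 + (½)*(-1)) = 37/(-1 - ½) = 37/(-3/2) = 37*(-⅔) = -74/3 ≈ -24.667)
m*D(-22) = -(-1628)/(3*(-22)) = -(-1628)*(-1)/(3*22) = -74/3*1 = -74/3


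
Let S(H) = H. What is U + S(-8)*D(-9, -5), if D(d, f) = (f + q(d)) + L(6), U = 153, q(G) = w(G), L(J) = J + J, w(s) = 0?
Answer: 97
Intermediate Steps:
L(J) = 2*J
q(G) = 0
D(d, f) = 12 + f (D(d, f) = (f + 0) + 2*6 = f + 12 = 12 + f)
U + S(-8)*D(-9, -5) = 153 - 8*(12 - 5) = 153 - 8*7 = 153 - 56 = 97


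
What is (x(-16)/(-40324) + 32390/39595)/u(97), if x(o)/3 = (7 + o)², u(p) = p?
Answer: 259294555/30974598332 ≈ 0.0083712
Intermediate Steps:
x(o) = 3*(7 + o)²
(x(-16)/(-40324) + 32390/39595)/u(97) = ((3*(7 - 16)²)/(-40324) + 32390/39595)/97 = ((3*(-9)²)*(-1/40324) + 32390*(1/39595))*(1/97) = ((3*81)*(-1/40324) + 6478/7919)*(1/97) = (243*(-1/40324) + 6478/7919)*(1/97) = (-243/40324 + 6478/7919)*(1/97) = (259294555/319325756)*(1/97) = 259294555/30974598332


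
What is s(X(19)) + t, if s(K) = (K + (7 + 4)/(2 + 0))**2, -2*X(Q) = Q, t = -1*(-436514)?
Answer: 436530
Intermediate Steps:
t = 436514
X(Q) = -Q/2
s(K) = (11/2 + K)**2 (s(K) = (K + 11/2)**2 = (11/2 + K)**2)
s(X(19)) + t = (11 + 2*(-1/2*19))**2/4 + 436514 = (11 + 2*(-19/2))**2/4 + 436514 = (11 - 19)**2/4 + 436514 = (1/4)*(-8)**2 + 436514 = (1/4)*64 + 436514 = 16 + 436514 = 436530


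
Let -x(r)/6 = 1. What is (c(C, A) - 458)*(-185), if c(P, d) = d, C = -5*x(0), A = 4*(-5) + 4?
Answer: 87690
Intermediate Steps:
x(r) = -6 (x(r) = -6*1 = -6)
A = -16 (A = -20 + 4 = -16)
C = 30 (C = -5*(-6) = 30)
(c(C, A) - 458)*(-185) = (-16 - 458)*(-185) = -474*(-185) = 87690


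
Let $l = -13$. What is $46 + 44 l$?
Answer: $-526$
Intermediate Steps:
$46 + 44 l = 46 + 44 \left(-13\right) = 46 - 572 = -526$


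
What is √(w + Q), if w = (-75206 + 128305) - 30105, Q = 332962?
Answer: 2*√88989 ≈ 596.62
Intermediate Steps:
w = 22994 (w = 53099 - 30105 = 22994)
√(w + Q) = √(22994 + 332962) = √355956 = 2*√88989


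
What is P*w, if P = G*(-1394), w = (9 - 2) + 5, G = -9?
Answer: 150552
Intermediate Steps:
w = 12 (w = 7 + 5 = 12)
P = 12546 (P = -9*(-1394) = 12546)
P*w = 12546*12 = 150552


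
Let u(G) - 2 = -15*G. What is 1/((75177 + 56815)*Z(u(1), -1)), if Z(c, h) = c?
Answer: -1/1715896 ≈ -5.8279e-7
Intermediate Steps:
u(G) = 2 - 15*G
1/((75177 + 56815)*Z(u(1), -1)) = 1/((75177 + 56815)*(2 - 15*1)) = 1/(131992*(2 - 15)) = (1/131992)/(-13) = (1/131992)*(-1/13) = -1/1715896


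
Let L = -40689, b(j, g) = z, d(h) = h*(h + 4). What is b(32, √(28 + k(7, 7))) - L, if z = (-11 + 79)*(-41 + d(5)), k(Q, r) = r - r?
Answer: 40961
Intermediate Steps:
k(Q, r) = 0
d(h) = h*(4 + h)
z = 272 (z = (-11 + 79)*(-41 + 5*(4 + 5)) = 68*(-41 + 5*9) = 68*(-41 + 45) = 68*4 = 272)
b(j, g) = 272
b(32, √(28 + k(7, 7))) - L = 272 - 1*(-40689) = 272 + 40689 = 40961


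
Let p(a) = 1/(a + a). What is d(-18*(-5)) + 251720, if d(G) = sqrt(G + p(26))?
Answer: 251720 + sqrt(60853)/26 ≈ 2.5173e+5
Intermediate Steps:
p(a) = 1/(2*a)
d(G) = sqrt(1/52 + G) (d(G) = sqrt(G + (1/2)/26) = sqrt(G + (1/2)*(1/26)) = sqrt(G + 1/52) = sqrt(1/52 + G))
d(-18*(-5)) + 251720 = sqrt(13 + 676*(-18*(-5)))/26 + 251720 = sqrt(13 + 676*90)/26 + 251720 = sqrt(13 + 60840)/26 + 251720 = sqrt(60853)/26 + 251720 = 251720 + sqrt(60853)/26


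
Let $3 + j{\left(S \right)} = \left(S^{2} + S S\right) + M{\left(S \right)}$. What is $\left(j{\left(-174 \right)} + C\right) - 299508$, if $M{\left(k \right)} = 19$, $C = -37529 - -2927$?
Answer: $-273542$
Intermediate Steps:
$C = -34602$ ($C = -37529 + 2927 = -34602$)
$j{\left(S \right)} = 16 + 2 S^{2}$ ($j{\left(S \right)} = -3 + \left(\left(S^{2} + S S\right) + 19\right) = -3 + \left(\left(S^{2} + S^{2}\right) + 19\right) = -3 + \left(2 S^{2} + 19\right) = -3 + \left(19 + 2 S^{2}\right) = 16 + 2 S^{2}$)
$\left(j{\left(-174 \right)} + C\right) - 299508 = \left(\left(16 + 2 \left(-174\right)^{2}\right) - 34602\right) - 299508 = \left(\left(16 + 2 \cdot 30276\right) - 34602\right) - 299508 = \left(\left(16 + 60552\right) - 34602\right) - 299508 = \left(60568 - 34602\right) - 299508 = 25966 - 299508 = -273542$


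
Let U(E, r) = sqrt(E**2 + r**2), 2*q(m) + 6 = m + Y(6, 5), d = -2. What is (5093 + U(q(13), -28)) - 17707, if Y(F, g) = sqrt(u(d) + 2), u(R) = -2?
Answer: -12614 + 7*sqrt(65)/2 ≈ -12586.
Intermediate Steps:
Y(F, g) = 0 (Y(F, g) = sqrt(-2 + 2) = sqrt(0) = 0)
q(m) = -3 + m/2 (q(m) = -3 + (m + 0)/2 = -3 + m/2)
(5093 + U(q(13), -28)) - 17707 = (5093 + sqrt((-3 + (1/2)*13)**2 + (-28)**2)) - 17707 = (5093 + sqrt((-3 + 13/2)**2 + 784)) - 17707 = (5093 + sqrt((7/2)**2 + 784)) - 17707 = (5093 + sqrt(49/4 + 784)) - 17707 = (5093 + sqrt(3185/4)) - 17707 = (5093 + 7*sqrt(65)/2) - 17707 = -12614 + 7*sqrt(65)/2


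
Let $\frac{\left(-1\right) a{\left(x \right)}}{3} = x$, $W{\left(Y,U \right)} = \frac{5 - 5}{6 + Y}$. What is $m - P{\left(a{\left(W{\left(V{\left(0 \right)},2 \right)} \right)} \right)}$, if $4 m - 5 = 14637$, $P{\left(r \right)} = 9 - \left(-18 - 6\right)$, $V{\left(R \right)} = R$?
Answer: $\frac{7255}{2} \approx 3627.5$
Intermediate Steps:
$W{\left(Y,U \right)} = 0$ ($W{\left(Y,U \right)} = \frac{0}{6 + Y} = 0$)
$a{\left(x \right)} = - 3 x$
$P{\left(r \right)} = 33$ ($P{\left(r \right)} = 9 - \left(-18 - 6\right) = 9 - -24 = 9 + 24 = 33$)
$m = \frac{7321}{2}$ ($m = \frac{5}{4} + \frac{1}{4} \cdot 14637 = \frac{5}{4} + \frac{14637}{4} = \frac{7321}{2} \approx 3660.5$)
$m - P{\left(a{\left(W{\left(V{\left(0 \right)},2 \right)} \right)} \right)} = \frac{7321}{2} - 33 = \frac{7255}{2}$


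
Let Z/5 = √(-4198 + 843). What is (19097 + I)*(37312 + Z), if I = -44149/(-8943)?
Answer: 579450679040/813 + 854143100*I*√3355/8943 ≈ 7.1273e+8 + 5.5321e+6*I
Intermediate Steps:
I = 44149/8943 (I = -44149*(-1/8943) = 44149/8943 ≈ 4.9367)
Z = 5*I*√3355 (Z = 5*√(-4198 + 843) = 5*√(-3355) = 5*(I*√3355) = 5*I*√3355 ≈ 289.61*I)
(19097 + I)*(37312 + Z) = (19097 + 44149/8943)*(37312 + 5*I*√3355) = 170828620*(37312 + 5*I*√3355)/8943 = 579450679040/813 + 854143100*I*√3355/8943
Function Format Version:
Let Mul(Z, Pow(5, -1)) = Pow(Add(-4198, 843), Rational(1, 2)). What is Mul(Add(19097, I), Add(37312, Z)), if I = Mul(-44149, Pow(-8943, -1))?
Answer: Add(Rational(579450679040, 813), Mul(Rational(854143100, 8943), I, Pow(3355, Rational(1, 2)))) ≈ Add(7.1273e+8, Mul(5.5321e+6, I))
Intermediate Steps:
I = Rational(44149, 8943) (I = Mul(-44149, Rational(-1, 8943)) = Rational(44149, 8943) ≈ 4.9367)
Z = Mul(5, I, Pow(3355, Rational(1, 2))) (Z = Mul(5, Pow(Add(-4198, 843), Rational(1, 2))) = Mul(5, Pow(-3355, Rational(1, 2))) = Mul(5, Mul(I, Pow(3355, Rational(1, 2)))) = Mul(5, I, Pow(3355, Rational(1, 2))) ≈ Mul(289.61, I))
Mul(Add(19097, I), Add(37312, Z)) = Mul(Add(19097, Rational(44149, 8943)), Add(37312, Mul(5, I, Pow(3355, Rational(1, 2))))) = Mul(Rational(170828620, 8943), Add(37312, Mul(5, I, Pow(3355, Rational(1, 2))))) = Add(Rational(579450679040, 813), Mul(Rational(854143100, 8943), I, Pow(3355, Rational(1, 2))))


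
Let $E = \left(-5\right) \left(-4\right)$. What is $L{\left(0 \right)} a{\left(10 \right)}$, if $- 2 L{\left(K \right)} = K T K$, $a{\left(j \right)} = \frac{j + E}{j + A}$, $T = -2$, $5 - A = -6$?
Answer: $0$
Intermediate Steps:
$A = 11$ ($A = 5 - -6 = 5 + 6 = 11$)
$E = 20$
$a{\left(j \right)} = \frac{20 + j}{11 + j}$ ($a{\left(j \right)} = \frac{j + 20}{j + 11} = \frac{20 + j}{11 + j}$)
$L{\left(K \right)} = K^{2}$ ($L{\left(K \right)} = - \frac{K \left(-2\right) K}{2} = - \frac{- 2 K K}{2} = - \frac{\left(-2\right) K^{2}}{2} = K^{2}$)
$L{\left(0 \right)} a{\left(10 \right)} = 0^{2} \frac{20 + 10}{11 + 10} = 0 \cdot \frac{1}{21} \cdot 30 = 0 \cdot \frac{10}{7} = 0$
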